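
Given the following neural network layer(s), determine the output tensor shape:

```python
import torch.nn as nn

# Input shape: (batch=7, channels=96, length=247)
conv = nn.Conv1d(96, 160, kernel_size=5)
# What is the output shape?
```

Input: (7, 96, 247) -> Output: (7, 160, 243)

Answer: (7, 160, 243)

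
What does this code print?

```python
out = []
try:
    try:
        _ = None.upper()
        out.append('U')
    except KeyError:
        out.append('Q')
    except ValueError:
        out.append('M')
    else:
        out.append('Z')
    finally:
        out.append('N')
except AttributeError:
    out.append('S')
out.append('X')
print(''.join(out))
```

Execution trace: 'N' (finally) → 'S' (outer except AttributeError) → 'X' (after the try/except). Output: NSX

Answer: NSX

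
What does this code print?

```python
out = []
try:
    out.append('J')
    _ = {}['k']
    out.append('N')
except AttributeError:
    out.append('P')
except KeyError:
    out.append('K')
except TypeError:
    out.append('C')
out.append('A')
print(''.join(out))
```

Execution trace: 'J' (try body) → 'K' (except KeyError) → 'A' (after the try/except). Output: JKA

Answer: JKA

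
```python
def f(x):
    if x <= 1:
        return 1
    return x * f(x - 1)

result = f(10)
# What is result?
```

f(10) = 10 * 9 * 8 * 7 * 6 * 5 * 4 * 3 * 2 * 1 = 3628800

Answer: 3628800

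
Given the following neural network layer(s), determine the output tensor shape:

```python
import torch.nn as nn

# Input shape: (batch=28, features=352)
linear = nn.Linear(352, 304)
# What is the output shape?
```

Input: (28, 352) -> Output: (28, 304)

Answer: (28, 304)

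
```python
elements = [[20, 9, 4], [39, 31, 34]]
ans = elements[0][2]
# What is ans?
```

Trace:
`elements = [[20, 9, 4], [39, 31, 34]]` → elements = [[20, 9, 4], [39, 31, 34]]
`ans = elements[0][2]` → ans = 4
So ans = 4

Answer: 4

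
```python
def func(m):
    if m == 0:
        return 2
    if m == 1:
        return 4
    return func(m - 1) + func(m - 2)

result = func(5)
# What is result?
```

Build up from base cases: func(0)=2, func(1)=4, func(2)=6, func(3)=10, func(4)=16, func(5)=26

Answer: 26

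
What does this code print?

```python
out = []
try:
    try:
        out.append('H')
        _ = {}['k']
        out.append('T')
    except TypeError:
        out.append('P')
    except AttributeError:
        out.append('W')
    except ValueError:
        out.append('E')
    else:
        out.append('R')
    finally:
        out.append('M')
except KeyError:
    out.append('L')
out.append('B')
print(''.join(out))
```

Execution trace: 'H' (try body) → 'M' (finally) → 'L' (outer except KeyError) → 'B' (after the try/except). Output: HMLB

Answer: HMLB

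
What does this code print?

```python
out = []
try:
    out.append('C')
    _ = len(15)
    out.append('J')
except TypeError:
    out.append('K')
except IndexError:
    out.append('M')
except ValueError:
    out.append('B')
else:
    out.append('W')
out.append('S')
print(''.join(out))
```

Execution trace: 'C' (try body) → 'K' (except TypeError) → 'S' (after the try/except). Output: CKS

Answer: CKS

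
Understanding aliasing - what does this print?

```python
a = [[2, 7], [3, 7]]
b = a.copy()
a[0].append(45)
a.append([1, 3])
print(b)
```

Key concept: shallow copy with nested lists.
Step by step:
`a = [[2, 7], [3, 7]]` → a = [[2, 7], [3, 7]]
`b = a.copy()` → b = [[2, 7], [3, 7]]
`a[0].append(45)` → a = [[2, 7, 45], [3, 7]]; b = [[2, 7, 45], [3, 7]]
`a.append([1, 3])` → a = [[2, 7, 45], [3, 7], [1, 3]]
`print(b)` → prints [[2, 7, 45], [3, 7]]

Answer: [[2, 7, 45], [3, 7]]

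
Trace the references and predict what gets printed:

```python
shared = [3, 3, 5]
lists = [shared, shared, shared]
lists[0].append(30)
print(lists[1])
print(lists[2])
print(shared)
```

Key concept: list of same reference.
Step by step:
`shared = [3, 3, 5]` → shared = [3, 3, 5]
`lists = [shared, shared, shared]` → lists = [[3, 3, 5], [3, 3, 5], [3, 3, 5]]
`lists[0].append(30)` → shared = [3, 3, 5, 30]; lists = [[3, 3, 5, 30], [3, 3, 5, 30], [3, 3, 5, 30]]
`print(lists[1])` → prints [3, 3, 5, 30]
`print(lists[2])` → prints [3, 3, 5, 30]
`print(shared)` → prints [3, 3, 5, 30]

Answer:
[3, 3, 5, 30]
[3, 3, 5, 30]
[3, 3, 5, 30]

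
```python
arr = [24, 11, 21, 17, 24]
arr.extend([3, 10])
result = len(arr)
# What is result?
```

Trace:
`arr = [24, 11, 21, 17, 24]` → arr = [24, 11, 21, 17, 24]
`arr.extend([3, 10])` → arr = [24, 11, 21, 17, 24, 3, 10]
`result = len(arr)` → result = 7
So result = 7

Answer: 7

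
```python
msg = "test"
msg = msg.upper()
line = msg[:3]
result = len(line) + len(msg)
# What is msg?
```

Trace:
`msg = "test"` → msg = 'test'
`msg = msg.upper()` → msg = 'TEST'
`line = msg[:3]` → line = 'TES'
`result = len(line) + len(msg)` → result = 7
So msg = 'TEST'

Answer: 'TEST'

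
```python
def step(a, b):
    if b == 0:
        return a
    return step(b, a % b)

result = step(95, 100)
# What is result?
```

step(95, 100) -> step(100, 95) -> step(95, 5) -> step(5, 0) -> 5

Answer: 5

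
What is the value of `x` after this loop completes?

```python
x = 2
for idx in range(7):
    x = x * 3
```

Multiply by 3, 7 times: 2 * 3^7 = 4374
`x` takes the values: 2 → 6 → 18 → 54 → 162 → 486 → 1458 → 4374

Answer: 4374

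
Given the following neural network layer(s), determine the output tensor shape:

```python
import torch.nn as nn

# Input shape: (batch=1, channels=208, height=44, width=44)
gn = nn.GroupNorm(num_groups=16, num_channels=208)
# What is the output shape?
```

Input: (1, 208, 44, 44) -> Output: (1, 208, 44, 44)

Answer: (1, 208, 44, 44)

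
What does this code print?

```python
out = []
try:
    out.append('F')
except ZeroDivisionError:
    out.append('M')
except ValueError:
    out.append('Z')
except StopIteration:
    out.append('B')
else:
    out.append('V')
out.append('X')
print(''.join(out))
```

Execution trace: 'F' (try body, no exception) → 'V' (else) → 'X' (after the try/except). Output: FVX

Answer: FVX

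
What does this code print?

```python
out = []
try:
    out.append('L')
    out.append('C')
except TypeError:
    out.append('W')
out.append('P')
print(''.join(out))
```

Execution trace: 'L' (try body) → 'C' (try body, no exception) → 'P' (after the try/except). Output: LCP

Answer: LCP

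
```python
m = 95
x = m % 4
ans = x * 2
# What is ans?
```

Trace:
`m = 95` → m = 95
`x = m % 4` → x = 3
`ans = x * 2` → ans = 6
So ans = 6

Answer: 6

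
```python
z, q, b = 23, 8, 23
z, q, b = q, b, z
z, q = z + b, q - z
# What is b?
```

Trace:
`z, q, b = 23, 8, 23` → z = 23; q = 8; b = 23
`z, q, b = q, b, z` → z = 8; q = 23; b = 23
`z, q = z + b, q - z` → z = 31; q = 15
So b = 23

Answer: 23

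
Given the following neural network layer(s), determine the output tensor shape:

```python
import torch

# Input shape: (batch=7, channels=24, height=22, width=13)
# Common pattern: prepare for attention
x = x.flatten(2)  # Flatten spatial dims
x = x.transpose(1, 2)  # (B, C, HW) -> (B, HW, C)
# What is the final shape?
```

Input: (7, 24, 22, 13) -> after flatten(2): (7, 24, 286) -> Output: (7, 286, 24)

Answer: (7, 286, 24)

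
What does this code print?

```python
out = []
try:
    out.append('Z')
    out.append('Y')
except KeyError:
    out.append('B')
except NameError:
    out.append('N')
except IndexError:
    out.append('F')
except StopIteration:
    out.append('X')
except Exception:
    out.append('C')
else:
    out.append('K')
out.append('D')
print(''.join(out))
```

Execution trace: 'Z' (try body) → 'Y' (try body, no exception) → 'K' (else) → 'D' (after the try/except). Output: ZYKD

Answer: ZYKD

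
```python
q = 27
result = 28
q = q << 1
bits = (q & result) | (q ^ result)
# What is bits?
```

Trace:
`q = 27` → q = 27
`result = 28` → result = 28
`q = q << 1` → q = 54
`bits = (q & result) | (q ^ result)` → bits = 62
So bits = 62

Answer: 62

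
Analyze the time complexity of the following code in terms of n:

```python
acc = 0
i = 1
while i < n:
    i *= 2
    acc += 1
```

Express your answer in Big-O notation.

Each loop level contributes: log n. Multiplying the contributions gives O(log n).

Answer: O(log n)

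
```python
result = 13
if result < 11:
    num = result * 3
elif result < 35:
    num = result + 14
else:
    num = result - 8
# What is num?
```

Trace:
`result = 13` → result = 13
`if result < 11: ...` → result < 11 is False, result < 35 is True → num = 27
So num = 27

Answer: 27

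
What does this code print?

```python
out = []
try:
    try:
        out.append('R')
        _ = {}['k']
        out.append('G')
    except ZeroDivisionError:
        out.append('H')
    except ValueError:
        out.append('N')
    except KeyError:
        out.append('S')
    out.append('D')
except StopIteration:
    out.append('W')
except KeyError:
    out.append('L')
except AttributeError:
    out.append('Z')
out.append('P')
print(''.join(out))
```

Execution trace: 'R' (inner try body) → 'S' (inner except KeyError) → 'D' (try body, no exception) → 'P' (after the try/except). Output: RSDP

Answer: RSDP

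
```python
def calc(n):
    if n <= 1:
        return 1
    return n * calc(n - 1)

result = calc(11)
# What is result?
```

calc(11) = 11 * 10 * 9 * 8 * 7 * 6 * 5 * 4 * 3 * 2 * 1 = 39916800

Answer: 39916800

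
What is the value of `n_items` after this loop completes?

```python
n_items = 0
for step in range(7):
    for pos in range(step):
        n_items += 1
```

Triangle number: 0+1+2+...+6
`n_items` takes the values: 0 → 1 → 2 → 3 → 4 → 5 → 6 → 7 → 8 → 9 → 10 → 11 → 12 → 13 → 14 → 15 → 16 → 17 → 18 → 19 → 20 → 21

Answer: 21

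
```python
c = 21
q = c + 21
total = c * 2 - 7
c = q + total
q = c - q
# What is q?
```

Trace:
`c = 21` → c = 21
`q = c + 21` → q = 42
`total = c * 2 - 7` → total = 35
`c = q + total` → c = 77
`q = c - q` → q = 35
So q = 35

Answer: 35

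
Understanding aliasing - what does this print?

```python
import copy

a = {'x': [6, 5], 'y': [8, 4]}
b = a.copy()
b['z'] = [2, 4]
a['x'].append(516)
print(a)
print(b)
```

Key concept: shallow copy of dict with mutable values.
Step by step:
`a = {'x': [6, 5], 'y': [8, 4]}` → a = {'x': [6, 5], 'y': [8, 4]}
`b = a.copy()` → b = {'x': [6, 5], 'y': [8, 4]}
`b['z'] = [2, 4]` → b = {'x': [6, 5], 'y': [8, 4], 'z': [2, 4]}
`a['x'].append(516)` → a = {'x': [6, 5, 516], 'y': [8, 4]}; b = {'x': [6, 5, 516], 'y': [8, 4], 'z': [2, 4]}
`print(a)` → prints {'x': [6, 5, 516], 'y': [8, 4]}
`print(b)` → prints {'x': [6, 5, 516], 'y': [8, 4], 'z': [2, 4]}

Answer:
{'x': [6, 5, 516], 'y': [8, 4]}
{'x': [6, 5, 516], 'y': [8, 4], 'z': [2, 4]}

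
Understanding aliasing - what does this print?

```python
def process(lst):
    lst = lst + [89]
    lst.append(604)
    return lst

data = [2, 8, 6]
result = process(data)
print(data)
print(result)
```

Key concept: rebinding parameter vs mutation.
Step by step:
`data = [2, 8, 6]` → data = [2, 8, 6]
`result = process(data)` → result = [2, 8, 6, 89, 604]
`print(data)` → prints [2, 8, 6]
`print(result)` → prints [2, 8, 6, 89, 604]

Answer:
[2, 8, 6]
[2, 8, 6, 89, 604]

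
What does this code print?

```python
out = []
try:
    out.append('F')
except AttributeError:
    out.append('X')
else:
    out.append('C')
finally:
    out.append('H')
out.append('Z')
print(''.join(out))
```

Execution trace: 'F' (try body, no exception) → 'C' (else) → 'H' (finally) → 'Z' (after the try/except). Output: FCHZ

Answer: FCHZ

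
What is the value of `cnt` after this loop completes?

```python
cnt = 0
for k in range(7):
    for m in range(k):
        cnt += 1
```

Triangle number: 0+1+2+...+6
`cnt` takes the values: 0 → 1 → 2 → 3 → 4 → 5 → 6 → 7 → 8 → 9 → 10 → 11 → 12 → 13 → 14 → 15 → 16 → 17 → 18 → 19 → 20 → 21

Answer: 21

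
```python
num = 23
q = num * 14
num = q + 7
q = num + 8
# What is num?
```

Trace:
`num = 23` → num = 23
`q = num * 14` → q = 322
`num = q + 7` → num = 329
`q = num + 8` → q = 337
So num = 329

Answer: 329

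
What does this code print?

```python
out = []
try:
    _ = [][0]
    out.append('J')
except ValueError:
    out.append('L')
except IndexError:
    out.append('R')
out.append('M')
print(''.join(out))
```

Execution trace: 'R' (except IndexError) → 'M' (after the try/except). Output: RM

Answer: RM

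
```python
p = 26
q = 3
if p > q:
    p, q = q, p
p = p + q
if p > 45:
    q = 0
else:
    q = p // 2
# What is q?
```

Trace:
`p = 26` → p = 26
`q = 3` → q = 3
`if p > q: ...` → p > q is True → p = 3; q = 26
`p = p + q` → p = 29
`if p > 45: ...` → p > 45 is False, take else branch → q = 14
So q = 14

Answer: 14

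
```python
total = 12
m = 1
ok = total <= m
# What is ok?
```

Trace:
`total = 12` → total = 12
`m = 1` → m = 1
`ok = total <= m` → ok = False
So ok = False

Answer: False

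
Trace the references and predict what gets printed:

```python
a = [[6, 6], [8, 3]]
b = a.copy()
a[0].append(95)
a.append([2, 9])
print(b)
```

Key concept: shallow copy with nested lists.
Step by step:
`a = [[6, 6], [8, 3]]` → a = [[6, 6], [8, 3]]
`b = a.copy()` → b = [[6, 6], [8, 3]]
`a[0].append(95)` → a = [[6, 6, 95], [8, 3]]; b = [[6, 6, 95], [8, 3]]
`a.append([2, 9])` → a = [[6, 6, 95], [8, 3], [2, 9]]
`print(b)` → prints [[6, 6, 95], [8, 3]]

Answer: [[6, 6, 95], [8, 3]]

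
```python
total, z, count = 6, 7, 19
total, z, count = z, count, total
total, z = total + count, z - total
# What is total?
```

Trace:
`total, z, count = 6, 7, 19` → total = 6; z = 7; count = 19
`total, z, count = z, count, total` → total = 7; z = 19; count = 6
`total, z = total + count, z - total` → total = 13; z = 12
So total = 13

Answer: 13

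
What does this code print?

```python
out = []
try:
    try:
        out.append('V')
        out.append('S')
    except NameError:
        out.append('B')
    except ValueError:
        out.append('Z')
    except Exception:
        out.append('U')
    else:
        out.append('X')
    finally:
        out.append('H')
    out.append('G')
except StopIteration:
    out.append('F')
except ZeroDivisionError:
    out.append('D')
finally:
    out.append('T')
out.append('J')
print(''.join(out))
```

Execution trace: 'V' (inner try body) → 'S' (inner try body, no exception) → 'X' (inner else) → 'H' (inner finally) → 'G' (try body, no exception) → 'T' (finally) → 'J' (after the try/except). Output: VSXHGTJ

Answer: VSXHGTJ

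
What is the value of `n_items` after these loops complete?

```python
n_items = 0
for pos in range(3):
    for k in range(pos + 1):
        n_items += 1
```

Triangle: 1 + 2 + ... + 3
`n_items` takes the values: 0 → 1 → 2 → 3 → 4 → 5 → 6

Answer: 6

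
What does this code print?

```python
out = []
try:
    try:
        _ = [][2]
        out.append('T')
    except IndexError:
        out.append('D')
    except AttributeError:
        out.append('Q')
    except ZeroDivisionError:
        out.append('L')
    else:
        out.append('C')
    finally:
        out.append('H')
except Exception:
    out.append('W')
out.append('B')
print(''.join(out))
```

Execution trace: 'D' (inner except IndexError) → 'H' (inner finally) → 'B' (after the try/except). Output: DHB

Answer: DHB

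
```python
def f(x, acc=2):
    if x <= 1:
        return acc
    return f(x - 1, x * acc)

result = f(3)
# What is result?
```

Accumulator trace (n, acc): (3, 2) -> (2, 6) -> (1, 12) -> return 12

Answer: 12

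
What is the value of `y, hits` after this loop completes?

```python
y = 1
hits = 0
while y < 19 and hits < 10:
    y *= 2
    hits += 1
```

Double until >= 19 or 10 iterations
`y, hits` takes the values: (1, 0) → (2, 0) → (2, 1) → (4, 1) → (4, 2) → (8, 2) → (8, 3) → (16, 3) → (16, 4) → (32, 4) → (32, 5)

Answer: 32, 5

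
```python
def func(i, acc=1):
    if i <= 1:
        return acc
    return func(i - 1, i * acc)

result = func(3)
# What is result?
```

Accumulator trace (n, acc): (3, 1) -> (2, 3) -> (1, 6) -> return 6

Answer: 6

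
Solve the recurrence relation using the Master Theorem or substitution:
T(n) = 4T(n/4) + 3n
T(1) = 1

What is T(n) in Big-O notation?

By Master Theorem: a=4, b=4, f(n)=3n. Since log_4(4) = 1 and f(n) = Θ(n^1), Case 2 applies. T(n) = O(n log n).

Answer: O(n log n)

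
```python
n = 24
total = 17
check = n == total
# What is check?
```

Trace:
`n = 24` → n = 24
`total = 17` → total = 17
`check = n == total` → check = False
So check = False

Answer: False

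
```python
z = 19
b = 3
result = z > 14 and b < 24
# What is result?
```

Trace:
`z = 19` → z = 19
`b = 3` → b = 3
`result = z > 14 and b < 24` → result = True
So result = True

Answer: True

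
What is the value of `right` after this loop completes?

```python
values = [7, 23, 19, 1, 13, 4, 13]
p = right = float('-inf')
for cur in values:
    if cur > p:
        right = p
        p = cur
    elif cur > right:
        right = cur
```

Second largest (with repeats) in [7, 23, 19, 1, 13, 4, 13]
`right` takes the values: -inf → 7 → 19

Answer: 19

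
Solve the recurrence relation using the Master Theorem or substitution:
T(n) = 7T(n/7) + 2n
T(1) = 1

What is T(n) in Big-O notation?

By Master Theorem: a=7, b=7, f(n)=2n. Since log_7(7) = 1 and f(n) = Θ(n^1), Case 2 applies. T(n) = O(n log n).

Answer: O(n log n)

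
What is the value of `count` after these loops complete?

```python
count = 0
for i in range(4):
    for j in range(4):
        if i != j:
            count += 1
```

4² - 4 (exclude diagonal)
`count` takes the values: 0 → 1 → 2 → 3 → 4 → 5 → 6 → 7 → 8 → 9 → 10 → 11 → 12

Answer: 12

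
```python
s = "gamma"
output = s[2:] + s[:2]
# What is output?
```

Trace:
`s = "gamma"` → s = 'gamma'
`output = s[2:] + s[:2]` → output = 'mmaga'
So output = 'mmaga'

Answer: 'mmaga'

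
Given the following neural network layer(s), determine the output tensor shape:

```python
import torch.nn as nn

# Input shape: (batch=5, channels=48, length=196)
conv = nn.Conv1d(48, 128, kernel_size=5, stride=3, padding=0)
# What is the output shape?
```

Input: (5, 48, 196) -> Output: (5, 128, 64)

Answer: (5, 128, 64)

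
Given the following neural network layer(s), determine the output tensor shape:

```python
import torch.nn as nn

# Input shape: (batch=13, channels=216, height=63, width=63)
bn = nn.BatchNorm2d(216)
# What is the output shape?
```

Input: (13, 216, 63, 63) -> Output: (13, 216, 63, 63)

Answer: (13, 216, 63, 63)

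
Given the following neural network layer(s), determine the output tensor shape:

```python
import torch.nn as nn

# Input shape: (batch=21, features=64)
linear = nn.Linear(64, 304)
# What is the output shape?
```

Input: (21, 64) -> Output: (21, 304)

Answer: (21, 304)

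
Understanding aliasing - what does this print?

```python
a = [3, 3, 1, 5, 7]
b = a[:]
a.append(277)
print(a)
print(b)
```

Key concept: slice [:] creates copy.
Step by step:
`a = [3, 3, 1, 5, 7]` → a = [3, 3, 1, 5, 7]
`b = a[:]` → b = [3, 3, 1, 5, 7]
`a.append(277)` → a = [3, 3, 1, 5, 7, 277]
`print(a)` → prints [3, 3, 1, 5, 7, 277]
`print(b)` → prints [3, 3, 1, 5, 7]

Answer:
[3, 3, 1, 5, 7, 277]
[3, 3, 1, 5, 7]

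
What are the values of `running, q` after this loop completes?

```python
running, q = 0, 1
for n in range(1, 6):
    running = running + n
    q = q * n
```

Sum and factorial of 1 to 5
`running, q` takes the values: (0, 1) → (1, 1) → (3, 1) → (3, 2) → (6, 2) → (6, 6) → (10, 6) → (10, 24) → (15, 24) → (15, 120)

Answer: 15, 120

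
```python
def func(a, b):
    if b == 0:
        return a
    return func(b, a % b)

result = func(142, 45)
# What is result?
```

func(142, 45) -> func(45, 7) -> func(7, 3) -> func(3, 1) -> func(1, 0) -> 1

Answer: 1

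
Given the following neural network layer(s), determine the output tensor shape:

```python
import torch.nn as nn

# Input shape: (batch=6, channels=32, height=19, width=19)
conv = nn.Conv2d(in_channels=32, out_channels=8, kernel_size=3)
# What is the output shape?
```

Input: (6, 32, 19, 19) -> Output: (6, 8, 17, 17)

Answer: (6, 8, 17, 17)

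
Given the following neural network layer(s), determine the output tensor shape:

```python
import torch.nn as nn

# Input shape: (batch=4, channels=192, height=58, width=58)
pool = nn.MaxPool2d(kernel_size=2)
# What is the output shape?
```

Input: (4, 192, 58, 58) -> Output: (4, 192, 29, 29)

Answer: (4, 192, 29, 29)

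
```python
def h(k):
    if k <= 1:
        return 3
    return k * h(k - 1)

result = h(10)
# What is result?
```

h(10) = 10 * 9 * 8 * 7 * 6 * 5 * 4 * 3 * 2 * 3 = 10886400

Answer: 10886400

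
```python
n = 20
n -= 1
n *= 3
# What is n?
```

Trace:
`n = 20` → n = 20
`n -= 1` → n = 19
`n *= 3` → n = 57
So n = 57

Answer: 57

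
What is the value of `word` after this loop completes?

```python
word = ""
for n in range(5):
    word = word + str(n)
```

Concatenate digits 0 to 4
`word` takes the values: "" → "0" → "01" → "012" → "0123" → "01234"

Answer: "01234"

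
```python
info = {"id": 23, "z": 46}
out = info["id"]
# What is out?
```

Trace:
`info = {"id": 23, "z": 46}` → info = {'id': 23, 'z': 46}
`out = info["id"]` → out = 23
So out = 23

Answer: 23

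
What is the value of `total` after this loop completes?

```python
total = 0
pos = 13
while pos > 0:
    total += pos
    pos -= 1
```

Sum 13 down to 1
`total` takes the values: 0 → 13 → 25 → 36 → 46 → 55 → 63 → 70 → 76 → 81 → 85 → 88 → 90 → 91

Answer: 91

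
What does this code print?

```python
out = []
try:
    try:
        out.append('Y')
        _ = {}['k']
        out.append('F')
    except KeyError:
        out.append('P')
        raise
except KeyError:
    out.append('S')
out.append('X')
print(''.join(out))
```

Execution trace: 'Y' (inner try body) → 'P' (inner except KeyError) → 'S' (outer except KeyError) → 'X' (after the try/except). Output: YPSX

Answer: YPSX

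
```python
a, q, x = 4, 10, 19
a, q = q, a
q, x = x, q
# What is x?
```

Trace:
`a, q, x = 4, 10, 19` → a = 4; q = 10; x = 19
`a, q = q, a` → a = 10; q = 4
`q, x = x, q` → q = 19; x = 4
So x = 4

Answer: 4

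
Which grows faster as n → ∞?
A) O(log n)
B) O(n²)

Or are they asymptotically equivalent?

O(log n) vs O(n²): Higher order terms dominate.

Answer: B) O(n²) grows faster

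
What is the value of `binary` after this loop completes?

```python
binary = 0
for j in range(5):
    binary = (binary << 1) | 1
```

Build 5 consecutive 1-bits: 0b11111
`binary` takes the values: 0 → 1 → 3 → 7 → 15 → 31

Answer: 31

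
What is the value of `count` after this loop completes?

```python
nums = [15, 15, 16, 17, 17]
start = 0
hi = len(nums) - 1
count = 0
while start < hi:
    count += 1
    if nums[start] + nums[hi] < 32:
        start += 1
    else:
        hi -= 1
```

Steps to find pair summing to 32
`count` takes the values: 0 → 1 → 2 → 3 → 4

Answer: 4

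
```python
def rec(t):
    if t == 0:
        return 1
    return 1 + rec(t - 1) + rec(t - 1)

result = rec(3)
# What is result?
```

rec(t) = 1 + 2·rec(t-1), rec(0)=1. Closed form: (1+1)·2^3 - 1 = 15.

Answer: 15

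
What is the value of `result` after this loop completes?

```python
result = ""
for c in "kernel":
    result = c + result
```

Reverse 'kernel'
`result` takes the values: "" → "k" → "ek" → "rek" → "nrek" → "enrek" → "lenrek"

Answer: "lenrek"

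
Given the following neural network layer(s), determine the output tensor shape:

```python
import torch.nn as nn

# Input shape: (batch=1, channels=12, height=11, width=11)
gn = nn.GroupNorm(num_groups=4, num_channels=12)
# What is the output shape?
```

Input: (1, 12, 11, 11) -> Output: (1, 12, 11, 11)

Answer: (1, 12, 11, 11)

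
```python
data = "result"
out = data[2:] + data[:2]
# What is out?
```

Trace:
`data = "result"` → data = 'result'
`out = data[2:] + data[:2]` → out = 'sultre'
So out = 'sultre'

Answer: 'sultre'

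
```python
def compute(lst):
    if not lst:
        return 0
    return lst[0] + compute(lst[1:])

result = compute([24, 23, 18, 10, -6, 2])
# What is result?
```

24 + 23 + 18 + 10 + (-6) + 2 + 0 = 71

Answer: 71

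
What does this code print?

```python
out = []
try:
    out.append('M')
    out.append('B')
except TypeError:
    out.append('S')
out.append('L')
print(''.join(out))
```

Execution trace: 'M' (try body) → 'B' (try body, no exception) → 'L' (after the try/except). Output: MBL

Answer: MBL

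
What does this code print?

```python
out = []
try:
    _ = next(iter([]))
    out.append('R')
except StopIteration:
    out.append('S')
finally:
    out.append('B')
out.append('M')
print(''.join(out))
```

Execution trace: 'S' (except StopIteration) → 'B' (finally) → 'M' (after the try/except). Output: SBM

Answer: SBM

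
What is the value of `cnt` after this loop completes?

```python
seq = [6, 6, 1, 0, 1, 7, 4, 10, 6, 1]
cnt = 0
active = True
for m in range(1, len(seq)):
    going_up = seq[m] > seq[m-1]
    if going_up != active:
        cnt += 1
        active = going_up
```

Count direction changes in [6, 6, 1, 0, 1, 7, 4, 10, 6, 1]
`cnt` takes the values: 0 → 1 → 2 → 3 → 4 → 5

Answer: 5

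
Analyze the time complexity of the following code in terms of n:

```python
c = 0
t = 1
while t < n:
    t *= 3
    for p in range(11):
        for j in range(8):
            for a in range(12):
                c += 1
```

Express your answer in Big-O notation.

Each loop level contributes: log n × 1 × 1 × 1. Multiplying the contributions gives O(log n).

Answer: O(log n)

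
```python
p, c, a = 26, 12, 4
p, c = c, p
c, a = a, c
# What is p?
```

Trace:
`p, c, a = 26, 12, 4` → p = 26; c = 12; a = 4
`p, c = c, p` → p = 12; c = 26
`c, a = a, c` → c = 4; a = 26
So p = 12

Answer: 12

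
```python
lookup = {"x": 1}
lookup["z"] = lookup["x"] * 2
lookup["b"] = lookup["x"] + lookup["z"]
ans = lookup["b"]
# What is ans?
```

Trace:
`lookup = {"x": 1}` → lookup = {'x': 1}
`lookup["z"] = lookup["x"] * 2` → lookup = {'x': 1, 'z': 2}
`lookup["b"] = lookup["x"] + lookup["z"]` → lookup = {'x': 1, 'z': 2, 'b': 3}
`ans = lookup["b"]` → ans = 3
So ans = 3

Answer: 3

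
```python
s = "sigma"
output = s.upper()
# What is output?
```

Trace:
`s = "sigma"` → s = 'sigma'
`output = s.upper()` → output = 'SIGMA'
So output = 'SIGMA'

Answer: 'SIGMA'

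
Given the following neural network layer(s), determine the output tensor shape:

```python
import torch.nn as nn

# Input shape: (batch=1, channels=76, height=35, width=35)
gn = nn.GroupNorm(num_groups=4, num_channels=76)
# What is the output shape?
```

Input: (1, 76, 35, 35) -> Output: (1, 76, 35, 35)

Answer: (1, 76, 35, 35)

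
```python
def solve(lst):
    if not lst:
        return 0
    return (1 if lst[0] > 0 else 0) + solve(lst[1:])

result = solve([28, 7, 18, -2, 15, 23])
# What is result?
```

Count of positive elements in [28, 7, 18, -2, 15, 23] = 5

Answer: 5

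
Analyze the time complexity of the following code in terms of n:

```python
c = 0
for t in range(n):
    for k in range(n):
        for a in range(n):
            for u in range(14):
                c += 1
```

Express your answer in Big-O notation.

Each loop level contributes: n × n × n × 1. Multiplying the contributions gives O(n^3).

Answer: O(n^3)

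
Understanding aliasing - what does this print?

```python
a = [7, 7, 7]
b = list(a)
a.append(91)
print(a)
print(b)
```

Key concept: list() constructor creates copy.
Step by step:
`a = [7, 7, 7]` → a = [7, 7, 7]
`b = list(a)` → b = [7, 7, 7]
`a.append(91)` → a = [7, 7, 7, 91]
`print(a)` → prints [7, 7, 7, 91]
`print(b)` → prints [7, 7, 7]

Answer:
[7, 7, 7, 91]
[7, 7, 7]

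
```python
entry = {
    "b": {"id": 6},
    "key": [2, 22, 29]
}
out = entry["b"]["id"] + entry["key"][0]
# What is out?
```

Trace:
`entry = { ...` → entry = {'b': {'id': 6}, 'key': [2, 22, 29]}
`out = entry["b"]["id"] + entry["key"][0]` → out = 8
So out = 8

Answer: 8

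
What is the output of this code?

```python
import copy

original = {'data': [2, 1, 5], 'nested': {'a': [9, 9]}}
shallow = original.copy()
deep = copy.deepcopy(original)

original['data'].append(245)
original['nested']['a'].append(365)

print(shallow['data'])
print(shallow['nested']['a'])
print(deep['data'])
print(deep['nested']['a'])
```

Key concept: comparing shallow vs deep copy.
Step by step:
`original = {'data': [2, 1, 5], 'nested': {'a': [9, 9]}}` → original = {'data': [2, 1, 5], 'nested': {'a': [9, 9]}}
`shallow = original.copy()` → shallow = {'data': [2, 1, 5], 'nested': {'a': [9, 9]}}
`deep = copy.deepcopy(original)` → deep = {'data': [2, 1, 5], 'nested': {'a': [9, 9]}}
`original['data'].append(245)` → original = {'data': [2, 1, 5, 245], 'nested': {'a': [9, 9]}}; shallow = {'data': [2, 1, 5, 245], 'nested': {'a': [9, 9]}}
`original['nested']['a'].append(365)` → original = {'data': [2, 1, 5, 245], 'nested': {'a': [9, 9, 365]}}; shallow = {'data': [2, 1, 5, 245], 'nested': {'a': [9, 9, 365]}}
`print(shallow['data'])` → prints [2, 1, 5, 245]
`print(shallow['nested']['a'])` → prints [9, 9, 365]
`print(deep['data'])` → prints [2, 1, 5]
`print(deep['nested']['a'])` → prints [9, 9]

Answer:
[2, 1, 5, 245]
[9, 9, 365]
[2, 1, 5]
[9, 9]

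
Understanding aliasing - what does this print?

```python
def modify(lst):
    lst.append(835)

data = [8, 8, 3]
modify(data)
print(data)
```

Key concept: function modifies passed list.
Step by step:
`data = [8, 8, 3]` → data = [8, 8, 3]
`modify(data)` → data = [8, 8, 3, 835]
`print(data)` → prints [8, 8, 3, 835]

Answer: [8, 8, 3, 835]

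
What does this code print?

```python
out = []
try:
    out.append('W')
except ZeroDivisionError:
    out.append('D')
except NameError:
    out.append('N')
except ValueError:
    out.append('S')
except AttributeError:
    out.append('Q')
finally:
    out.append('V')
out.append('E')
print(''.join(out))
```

Execution trace: 'W' (try body, no exception) → 'V' (finally) → 'E' (after the try/except). Output: WVE

Answer: WVE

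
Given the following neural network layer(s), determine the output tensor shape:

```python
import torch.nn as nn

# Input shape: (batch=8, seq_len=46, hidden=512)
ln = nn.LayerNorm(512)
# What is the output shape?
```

Input: (8, 46, 512) -> Output: (8, 46, 512)

Answer: (8, 46, 512)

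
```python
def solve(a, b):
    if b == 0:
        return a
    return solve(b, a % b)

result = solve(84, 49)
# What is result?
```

solve(84, 49) -> solve(49, 35) -> solve(35, 14) -> solve(14, 7) -> solve(7, 0) -> 7

Answer: 7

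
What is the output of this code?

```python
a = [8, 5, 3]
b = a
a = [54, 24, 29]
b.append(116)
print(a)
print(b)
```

Key concept: rebinding vs mutation: a is rebound to a new list, b still points at the original.
Step by step:
`a = [8, 5, 3]` → a = [8, 5, 3]
`b = a` → b = [8, 5, 3] (same object as a)
`a = [54, 24, 29]` → a = [54, 24, 29]
`b.append(116)` → b = [8, 5, 3, 116]
`print(a)` → prints [54, 24, 29]
`print(b)` → prints [8, 5, 3, 116]

Answer:
[54, 24, 29]
[8, 5, 3, 116]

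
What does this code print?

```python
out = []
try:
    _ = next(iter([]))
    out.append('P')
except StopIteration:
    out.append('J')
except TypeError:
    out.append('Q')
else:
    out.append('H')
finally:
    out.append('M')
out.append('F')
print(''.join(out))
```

Execution trace: 'J' (except StopIteration) → 'M' (finally) → 'F' (after the try/except). Output: JMF

Answer: JMF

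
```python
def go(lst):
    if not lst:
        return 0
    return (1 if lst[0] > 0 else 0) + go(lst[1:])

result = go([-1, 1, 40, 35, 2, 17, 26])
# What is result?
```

Count of positive elements in [-1, 1, 40, 35, 2, 17, 26] = 6

Answer: 6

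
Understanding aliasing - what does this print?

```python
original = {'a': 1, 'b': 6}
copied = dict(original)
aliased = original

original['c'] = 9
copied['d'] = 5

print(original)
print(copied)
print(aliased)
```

Key concept: dict() creates copy, assignment creates alias.
Step by step:
`original = {'a': 1, 'b': 6}` → original = {'a': 1, 'b': 6}
`copied = dict(original)` → copied = {'a': 1, 'b': 6}
`aliased = original` → aliased = {'a': 1, 'b': 6} (same object as original)
`original['c'] = 9` → original = {'a': 1, 'b': 6, 'c': 9} (same object as aliased); aliased = {'a': 1, 'b': 6, 'c': 9} (same object as original)
`copied['d'] = 5` → copied = {'a': 1, 'b': 6, 'd': 5}
`print(original)` → prints {'a': 1, 'b': 6, 'c': 9}
`print(copied)` → prints {'a': 1, 'b': 6, 'd': 5}
`print(aliased)` → prints {'a': 1, 'b': 6, 'c': 9}

Answer:
{'a': 1, 'b': 6, 'c': 9}
{'a': 1, 'b': 6, 'd': 5}
{'a': 1, 'b': 6, 'c': 9}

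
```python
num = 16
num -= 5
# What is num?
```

Trace:
`num = 16` → num = 16
`num -= 5` → num = 11
So num = 11

Answer: 11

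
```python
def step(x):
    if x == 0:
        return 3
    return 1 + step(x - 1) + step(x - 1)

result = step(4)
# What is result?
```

step(x) = 1 + 2·step(x-1), step(0)=3. Closed form: (3+1)·2^4 - 1 = 63.

Answer: 63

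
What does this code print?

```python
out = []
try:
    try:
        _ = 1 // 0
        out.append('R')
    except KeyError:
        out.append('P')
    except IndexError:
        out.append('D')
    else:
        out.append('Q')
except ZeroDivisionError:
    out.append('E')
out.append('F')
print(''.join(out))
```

Execution trace: 'E' (outer except ZeroDivisionError) → 'F' (after the try/except). Output: EF

Answer: EF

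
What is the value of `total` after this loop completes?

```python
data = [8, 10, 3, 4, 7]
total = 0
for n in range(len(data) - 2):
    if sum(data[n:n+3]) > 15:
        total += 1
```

Count windows with sum > 15
`total` takes the values: 0 → 1 → 2

Answer: 2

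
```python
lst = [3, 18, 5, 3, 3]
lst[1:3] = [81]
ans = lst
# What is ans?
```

Trace:
`lst = [3, 18, 5, 3, 3]` → lst = [3, 18, 5, 3, 3]
`lst[1:3] = [81]` → lst = [3, 81, 3, 3]
`ans = lst` → ans = [3, 81, 3, 3]
So ans = [3, 81, 3, 3]

Answer: [3, 81, 3, 3]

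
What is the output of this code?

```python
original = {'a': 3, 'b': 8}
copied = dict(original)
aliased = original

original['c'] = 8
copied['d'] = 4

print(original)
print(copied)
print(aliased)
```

Key concept: dict() creates copy, assignment creates alias.
Step by step:
`original = {'a': 3, 'b': 8}` → original = {'a': 3, 'b': 8}
`copied = dict(original)` → copied = {'a': 3, 'b': 8}
`aliased = original` → aliased = {'a': 3, 'b': 8} (same object as original)
`original['c'] = 8` → original = {'a': 3, 'b': 8, 'c': 8} (same object as aliased); aliased = {'a': 3, 'b': 8, 'c': 8} (same object as original)
`copied['d'] = 4` → copied = {'a': 3, 'b': 8, 'd': 4}
`print(original)` → prints {'a': 3, 'b': 8, 'c': 8}
`print(copied)` → prints {'a': 3, 'b': 8, 'd': 4}
`print(aliased)` → prints {'a': 3, 'b': 8, 'c': 8}

Answer:
{'a': 3, 'b': 8, 'c': 8}
{'a': 3, 'b': 8, 'd': 4}
{'a': 3, 'b': 8, 'c': 8}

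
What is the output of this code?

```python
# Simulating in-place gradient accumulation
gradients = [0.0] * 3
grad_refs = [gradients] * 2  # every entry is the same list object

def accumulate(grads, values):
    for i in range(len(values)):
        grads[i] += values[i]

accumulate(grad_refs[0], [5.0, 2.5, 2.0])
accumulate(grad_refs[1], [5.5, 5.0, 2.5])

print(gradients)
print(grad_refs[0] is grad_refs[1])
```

Key concept: gradient accumulation aliasing.
Step by step:
`gradients = [0.0] * 3` → gradients = [0.0, 0.0, 0.0]
`grad_refs = [gradients] * 2` → grad_refs = [[0.0, 0.0, 0.0], [0.0, 0.0, 0.0]]
`accumulate(grad_refs[0], [5.0, 2.5, 2.0])` → gradients = [5.0, 2.5, 2.0]; grad_refs = [[5.0, 2.5, 2.0], [5.0, 2.5, 2.0]]
`accumulate(grad_refs[1], [5.5, 5.0, 2.5])` → gradients = [10.5, 7.5, 4.5]; grad_refs = [[10.5, 7.5, 4.5], [10.5, 7.5, 4.5]]
`print(gradients)` → prints [10.5, 7.5, 4.5]
`print(grad_refs[0] is grad_refs[1])` → prints True

Answer:
[10.5, 7.5, 4.5]
True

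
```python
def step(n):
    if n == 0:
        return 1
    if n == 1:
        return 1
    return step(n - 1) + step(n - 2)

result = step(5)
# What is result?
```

Build up from base cases: step(0)=1, step(1)=1, step(2)=2, step(3)=3, step(4)=5, step(5)=8

Answer: 8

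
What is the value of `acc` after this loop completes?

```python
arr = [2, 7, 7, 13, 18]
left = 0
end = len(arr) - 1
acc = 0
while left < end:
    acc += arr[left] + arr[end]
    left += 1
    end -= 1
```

Sum of pairs from ends
`acc` takes the values: 0 → 20 → 40

Answer: 40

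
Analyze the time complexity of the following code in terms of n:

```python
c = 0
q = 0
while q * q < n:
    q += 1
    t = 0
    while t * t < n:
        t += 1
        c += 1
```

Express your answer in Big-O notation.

Each loop level contributes: √n × √n. Multiplying the contributions gives O(n).

Answer: O(n)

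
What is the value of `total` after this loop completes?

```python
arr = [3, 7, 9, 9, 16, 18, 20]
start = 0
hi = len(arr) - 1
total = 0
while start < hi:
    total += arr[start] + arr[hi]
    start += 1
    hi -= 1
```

Sum of pairs from ends
`total` takes the values: 0 → 23 → 48 → 73

Answer: 73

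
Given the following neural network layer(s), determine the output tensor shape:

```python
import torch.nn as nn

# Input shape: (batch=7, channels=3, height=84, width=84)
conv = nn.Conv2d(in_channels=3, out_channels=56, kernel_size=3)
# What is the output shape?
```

Input: (7, 3, 84, 84) -> Output: (7, 56, 82, 82)

Answer: (7, 56, 82, 82)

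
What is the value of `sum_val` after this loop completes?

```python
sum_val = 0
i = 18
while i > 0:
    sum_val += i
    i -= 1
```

Sum 18 down to 1
`sum_val` takes the values: 0 → 18 → 35 → 51 → 66 → 80 → 93 → 105 → 116 → 126 → 135 → 143 → 150 → 156 → 161 → 165 → 168 → 170 → 171

Answer: 171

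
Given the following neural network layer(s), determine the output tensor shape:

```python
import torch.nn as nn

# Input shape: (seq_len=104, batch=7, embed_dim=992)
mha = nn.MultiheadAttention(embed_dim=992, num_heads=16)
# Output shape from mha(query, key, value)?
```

Input: (104, 7, 992) -> Output: (104, 7, 992)

Answer: (104, 7, 992)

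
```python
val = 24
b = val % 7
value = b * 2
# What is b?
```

Trace:
`val = 24` → val = 24
`b = val % 7` → b = 3
`value = b * 2` → value = 6
So b = 3

Answer: 3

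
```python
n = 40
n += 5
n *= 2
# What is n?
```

Trace:
`n = 40` → n = 40
`n += 5` → n = 45
`n *= 2` → n = 90
So n = 90

Answer: 90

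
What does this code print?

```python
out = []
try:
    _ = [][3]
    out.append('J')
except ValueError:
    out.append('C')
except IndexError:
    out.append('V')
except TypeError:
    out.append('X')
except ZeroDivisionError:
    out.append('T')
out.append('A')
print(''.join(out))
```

Execution trace: 'V' (except IndexError) → 'A' (after the try/except). Output: VA

Answer: VA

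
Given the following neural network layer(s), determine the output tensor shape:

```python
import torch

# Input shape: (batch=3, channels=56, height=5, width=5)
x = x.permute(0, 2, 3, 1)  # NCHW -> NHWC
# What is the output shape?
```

Input: (3, 56, 5, 5) -> Output: (3, 5, 5, 56)

Answer: (3, 5, 5, 56)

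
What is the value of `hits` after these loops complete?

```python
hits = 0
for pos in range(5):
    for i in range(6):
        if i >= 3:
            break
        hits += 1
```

Inner breaks at 3, outer runs 5 times
`hits` takes the values: 0 → 1 → 2 → 3 → 4 → 5 → 6 → 7 → 8 → 9 → 10 → 11 → 12 → 13 → 14 → 15

Answer: 15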